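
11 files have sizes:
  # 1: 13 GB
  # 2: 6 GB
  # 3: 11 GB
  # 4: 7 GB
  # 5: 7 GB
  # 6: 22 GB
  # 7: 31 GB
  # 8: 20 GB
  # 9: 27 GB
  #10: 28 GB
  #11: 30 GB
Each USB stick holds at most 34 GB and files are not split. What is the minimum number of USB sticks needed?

Total = 31 + 30 + 28 + 27 + 22 + 20 + 13 + 11 + 7 + 7 + 6 = 202 GB.
Lower bound: ⌈202/34⌉ = 6 USB sticks.
A packing using 7 USB sticks:
  USB stick 1: 31 = 31
  USB stick 2: 30 = 30
  USB stick 3: 28 + 6 = 34
  USB stick 4: 27 + 7 = 34
  USB stick 5: 22 + 11 = 33
  USB stick 6: 20 + 13 = 33
  USB stick 7: 7 = 7
No arrangement into 6 USB sticks stays within capacity, so 7 is optimal.

7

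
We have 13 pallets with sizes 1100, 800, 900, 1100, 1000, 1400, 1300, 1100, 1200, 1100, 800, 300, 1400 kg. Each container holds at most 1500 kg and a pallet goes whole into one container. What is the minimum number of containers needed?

Total = 1400 + 1400 + 1300 + 1200 + 1100 + 1100 + 1100 + 1100 + 1000 + 900 + 800 + 800 + 300 = 13500 kg.
Lower bound: ⌈13500/1500⌉ = 9 containers.
Also, 12 pallets each exceed 750 kg, and no two of those can share a container, so at least 12 containers are needed.
A packing using 12 containers:
  container 1: 1400 = 1400
  container 2: 1400 = 1400
  container 3: 1300 = 1300
  container 4: 1200 + 300 = 1500
  container 5: 1100 = 1100
  container 6: 1100 = 1100
  container 7: 1100 = 1100
  container 8: 1100 = 1100
  container 9: 1000 = 1000
  container 10: 900 = 900
  container 11: 800 = 800
  container 12: 800 = 800
This matches the lower bound, so 12 is optimal.

12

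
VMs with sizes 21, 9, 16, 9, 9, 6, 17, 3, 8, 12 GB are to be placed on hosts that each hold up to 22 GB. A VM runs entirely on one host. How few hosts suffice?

6

Total = 21 + 17 + 16 + 12 + 9 + 9 + 9 + 8 + 6 + 3 = 110 GB.
Lower bound: ⌈110/22⌉ = 5 hosts.
A packing using 6 hosts:
  host 1: 21 = 21
  host 2: 17 + 3 = 20
  host 3: 16 + 6 = 22
  host 4: 12 + 9 = 21
  host 5: 9 + 9 = 18
  host 6: 8 = 8
No arrangement into 5 hosts stays within capacity, so 6 is optimal.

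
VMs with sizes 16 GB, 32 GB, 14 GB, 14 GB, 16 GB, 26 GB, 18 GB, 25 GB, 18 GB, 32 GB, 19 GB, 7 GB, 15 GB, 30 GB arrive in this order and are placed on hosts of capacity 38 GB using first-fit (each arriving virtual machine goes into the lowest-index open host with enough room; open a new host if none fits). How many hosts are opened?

  16 → host 1 (new)  [load 16/38]
  32 → host 2 (new)  [load 32/38]
  14 → host 1  [load 30/38]
  14 → host 3 (new)  [load 14/38]
  16 → host 3  [load 30/38]
  26 → host 4 (new)  [load 26/38]
  18 → host 5 (new)  [load 18/38]
  25 → host 6 (new)  [load 25/38]
  18 → host 5  [load 36/38]
  32 → host 7 (new)  [load 32/38]
  19 → host 8 (new)  [load 19/38]
  7 → host 1  [load 37/38]
  15 → host 8  [load 34/38]
  30 → host 9 (new)  [load 30/38]
9 hosts opened.

9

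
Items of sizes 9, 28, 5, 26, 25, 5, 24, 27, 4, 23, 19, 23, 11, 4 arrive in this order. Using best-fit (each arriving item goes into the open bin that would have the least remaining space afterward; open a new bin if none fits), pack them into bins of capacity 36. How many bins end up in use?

  9 → bin 1 (new)  [load 9/36]
  28 → bin 2 (new)  [load 28/36]
  5 → bin 2  [load 33/36]
  26 → bin 1  [load 35/36]
  25 → bin 3 (new)  [load 25/36]
  5 → bin 3  [load 30/36]
  24 → bin 4 (new)  [load 24/36]
  27 → bin 5 (new)  [load 27/36]
  4 → bin 3  [load 34/36]
  23 → bin 6 (new)  [load 23/36]
  19 → bin 7 (new)  [load 19/36]
  23 → bin 8 (new)  [load 23/36]
  11 → bin 4  [load 35/36]
  4 → bin 5  [load 31/36]
8 bins opened.

8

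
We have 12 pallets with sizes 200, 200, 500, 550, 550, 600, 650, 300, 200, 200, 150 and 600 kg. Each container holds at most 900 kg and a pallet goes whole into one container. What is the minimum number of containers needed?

Total = 650 + 600 + 600 + 550 + 550 + 500 + 300 + 200 + 200 + 200 + 200 + 150 = 4700 kg.
Lower bound: ⌈4700/900⌉ = 6 containers.
A packing using 6 containers:
  container 1: 650 + 200 = 850
  container 2: 600 + 300 = 900
  container 3: 600 + 200 = 800
  container 4: 550 + 200 + 150 = 900
  container 5: 550 + 200 = 750
  container 6: 500 = 500
This matches the lower bound, so 6 is optimal.

6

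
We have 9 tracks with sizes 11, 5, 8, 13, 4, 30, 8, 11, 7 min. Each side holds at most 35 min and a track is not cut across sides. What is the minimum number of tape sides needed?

Total = 30 + 13 + 11 + 11 + 8 + 8 + 7 + 5 + 4 = 97 min.
Lower bound: ⌈97/35⌉ = 3 tape sides.
A packing using 3 tape sides:
  side 1: 30 + 5 = 35
  side 2: 13 + 11 + 11 = 35
  side 3: 8 + 8 + 7 + 4 = 27
This matches the lower bound, so 3 is optimal.

3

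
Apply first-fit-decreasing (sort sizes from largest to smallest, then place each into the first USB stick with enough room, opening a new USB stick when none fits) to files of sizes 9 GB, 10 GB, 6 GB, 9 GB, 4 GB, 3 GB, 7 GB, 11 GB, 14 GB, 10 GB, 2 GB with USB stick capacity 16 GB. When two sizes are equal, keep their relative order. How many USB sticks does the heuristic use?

Sorted descending: 14, 11, 10, 10, 9, 9, 7, 6, 4, 3, 2.
  14 → USB stick 1 (new)  [load 14/16]
  11 → USB stick 2 (new)  [load 11/16]
  10 → USB stick 3 (new)  [load 10/16]
  10 → USB stick 4 (new)  [load 10/16]
  9 → USB stick 5 (new)  [load 9/16]
  9 → USB stick 6 (new)  [load 9/16]
  7 → USB stick 5  [load 16/16]
  6 → USB stick 3  [load 16/16]
  4 → USB stick 2  [load 15/16]
  3 → USB stick 4  [load 13/16]
  2 → USB stick 1  [load 16/16]
6 USB sticks opened.

6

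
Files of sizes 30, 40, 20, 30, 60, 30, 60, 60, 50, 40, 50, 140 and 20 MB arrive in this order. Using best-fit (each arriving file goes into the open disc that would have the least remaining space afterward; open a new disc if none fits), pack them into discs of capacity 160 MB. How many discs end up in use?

4

  30 → disc 1 (new)  [load 30/160]
  40 → disc 1  [load 70/160]
  20 → disc 1  [load 90/160]
  30 → disc 1  [load 120/160]
  60 → disc 2 (new)  [load 60/160]
  30 → disc 1  [load 150/160]
  60 → disc 2  [load 120/160]
  60 → disc 3 (new)  [load 60/160]
  50 → disc 3  [load 110/160]
  40 → disc 2  [load 160/160]
  50 → disc 3  [load 160/160]
  140 → disc 4 (new)  [load 140/160]
  20 → disc 4  [load 160/160]
4 discs opened.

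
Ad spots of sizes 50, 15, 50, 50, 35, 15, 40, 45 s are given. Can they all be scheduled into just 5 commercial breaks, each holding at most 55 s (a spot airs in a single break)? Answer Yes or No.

Total = 300 s; ⌈300/55⌉ = 6.
At least 6 commercial breaks are required, but only 5 are allowed.

No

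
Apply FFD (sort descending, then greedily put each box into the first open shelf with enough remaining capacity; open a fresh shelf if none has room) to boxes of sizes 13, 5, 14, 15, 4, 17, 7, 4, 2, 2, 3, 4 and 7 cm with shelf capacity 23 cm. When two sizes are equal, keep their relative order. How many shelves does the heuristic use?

5

Sorted descending: 17, 15, 14, 13, 7, 7, 5, 4, 4, 4, 3, 2, 2.
  17 → shelf 1 (new)  [load 17/23]
  15 → shelf 2 (new)  [load 15/23]
  14 → shelf 3 (new)  [load 14/23]
  13 → shelf 4 (new)  [load 13/23]
  7 → shelf 2  [load 22/23]
  7 → shelf 3  [load 21/23]
  5 → shelf 1  [load 22/23]
  4 → shelf 4  [load 17/23]
  4 → shelf 4  [load 21/23]
  4 → shelf 5 (new)  [load 4/23]
  3 → shelf 5  [load 7/23]
  2 → shelf 3  [load 23/23]
  2 → shelf 4  [load 23/23]
5 shelves opened.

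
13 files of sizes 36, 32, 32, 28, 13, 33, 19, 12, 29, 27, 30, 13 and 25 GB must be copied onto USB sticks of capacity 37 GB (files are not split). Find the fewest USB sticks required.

11

Total = 36 + 33 + 32 + 32 + 30 + 29 + 28 + 27 + 25 + 19 + 13 + 13 + 12 = 329 GB.
Lower bound: ⌈329/37⌉ = 9 USB sticks.
Also, 10 files each exceed 37/2 GB, and no two of those can share a USB stick, so at least 10 USB sticks are needed.
A packing using 11 USB sticks:
  USB stick 1: 36 = 36
  USB stick 2: 33 = 33
  USB stick 3: 32 = 32
  USB stick 4: 32 = 32
  USB stick 5: 30 = 30
  USB stick 6: 29 = 29
  USB stick 7: 28 = 28
  USB stick 8: 27 = 27
  USB stick 9: 25 + 12 = 37
  USB stick 10: 19 + 13 = 32
  USB stick 11: 13 = 13
No arrangement into 10 USB sticks stays within capacity, so 11 is optimal.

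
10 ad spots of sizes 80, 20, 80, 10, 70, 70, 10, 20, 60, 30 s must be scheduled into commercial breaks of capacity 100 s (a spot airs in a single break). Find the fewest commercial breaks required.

Total = 80 + 80 + 70 + 70 + 60 + 30 + 20 + 20 + 10 + 10 = 450 s.
Lower bound: ⌈450/100⌉ = 5 commercial breaks.
A packing using 5 commercial breaks:
  break 1: 80 + 20 = 100
  break 2: 80 + 20 = 100
  break 3: 70 + 30 = 100
  break 4: 70 + 10 + 10 = 90
  break 5: 60 = 60
This matches the lower bound, so 5 is optimal.

5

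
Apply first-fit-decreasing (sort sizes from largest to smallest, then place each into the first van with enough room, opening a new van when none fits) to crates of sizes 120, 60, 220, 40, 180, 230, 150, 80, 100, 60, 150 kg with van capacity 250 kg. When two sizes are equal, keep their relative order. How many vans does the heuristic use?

Sorted descending: 230, 220, 180, 150, 150, 120, 100, 80, 60, 60, 40.
  230 → van 1 (new)  [load 230/250]
  220 → van 2 (new)  [load 220/250]
  180 → van 3 (new)  [load 180/250]
  150 → van 4 (new)  [load 150/250]
  150 → van 5 (new)  [load 150/250]
  120 → van 6 (new)  [load 120/250]
  100 → van 4  [load 250/250]
  80 → van 5  [load 230/250]
  60 → van 3  [load 240/250]
  60 → van 6  [load 180/250]
  40 → van 6  [load 220/250]
6 vans opened.

6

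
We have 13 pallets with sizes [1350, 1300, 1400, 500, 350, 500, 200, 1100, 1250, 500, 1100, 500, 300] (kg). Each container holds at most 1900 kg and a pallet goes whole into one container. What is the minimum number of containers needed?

Total = 1400 + 1350 + 1300 + 1250 + 1100 + 1100 + 500 + 500 + 500 + 500 + 350 + 300 + 200 = 10350 kg.
Lower bound: ⌈10350/1900⌉ = 6 containers.
A packing using 6 containers:
  container 1: 1400 + 500 = 1900
  container 2: 1350 + 500 = 1850
  container 3: 1300 + 500 = 1800
  container 4: 1250 + 500 = 1750
  container 5: 1100 + 350 + 300 = 1750
  container 6: 1100 + 200 = 1300
This matches the lower bound, so 6 is optimal.

6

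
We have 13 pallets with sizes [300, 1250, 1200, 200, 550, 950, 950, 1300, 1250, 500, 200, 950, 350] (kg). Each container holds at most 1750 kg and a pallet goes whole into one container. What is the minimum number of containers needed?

Total = 1300 + 1250 + 1250 + 1200 + 950 + 950 + 950 + 550 + 500 + 350 + 300 + 200 + 200 = 9950 kg.
Lower bound: ⌈9950/1750⌉ = 6 containers.
Also, 7 pallets each exceed 875 kg, and no two of those can share a container, so at least 7 containers are needed.
A packing using 7 containers:
  container 1: 1300 + 350 = 1650
  container 2: 1250 + 500 = 1750
  container 3: 1250 + 300 + 200 = 1750
  container 4: 1200 + 550 = 1750
  container 5: 950 + 200 = 1150
  container 6: 950 = 950
  container 7: 950 = 950
This matches the lower bound, so 7 is optimal.

7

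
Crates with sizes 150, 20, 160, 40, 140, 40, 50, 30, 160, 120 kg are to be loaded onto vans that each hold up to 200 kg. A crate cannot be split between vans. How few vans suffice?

5

Total = 160 + 160 + 150 + 140 + 120 + 50 + 40 + 40 + 30 + 20 = 910 kg.
Lower bound: ⌈910/200⌉ = 5 vans.
A packing using 5 vans:
  van 1: 160 + 40 = 200
  van 2: 160 + 40 = 200
  van 3: 150 + 50 = 200
  van 4: 140 + 30 + 20 = 190
  van 5: 120 = 120
This matches the lower bound, so 5 is optimal.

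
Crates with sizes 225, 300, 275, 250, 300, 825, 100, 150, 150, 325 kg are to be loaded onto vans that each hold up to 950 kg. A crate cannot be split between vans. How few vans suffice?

4

Total = 825 + 325 + 300 + 300 + 275 + 250 + 225 + 150 + 150 + 100 = 2900 kg.
Lower bound: ⌈2900/950⌉ = 4 vans.
A packing using 4 vans:
  van 1: 825 + 100 = 925
  van 2: 325 + 300 + 300 = 925
  van 3: 275 + 250 + 225 + 150 = 900
  van 4: 150 = 150
This matches the lower bound, so 4 is optimal.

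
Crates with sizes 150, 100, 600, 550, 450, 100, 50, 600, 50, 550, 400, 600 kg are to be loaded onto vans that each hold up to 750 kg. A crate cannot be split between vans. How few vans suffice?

7

Total = 600 + 600 + 600 + 550 + 550 + 450 + 400 + 150 + 100 + 100 + 50 + 50 = 4200 kg.
Lower bound: ⌈4200/750⌉ = 6 vans.
Also, 7 crates each exceed 375 kg, and no two of those can share a van, so at least 7 vans are needed.
A packing using 7 vans:
  van 1: 600 + 150 = 750
  van 2: 600 + 100 + 50 = 750
  van 3: 600 + 100 + 50 = 750
  van 4: 550 = 550
  van 5: 550 = 550
  van 6: 450 = 450
  van 7: 400 = 400
This matches the lower bound, so 7 is optimal.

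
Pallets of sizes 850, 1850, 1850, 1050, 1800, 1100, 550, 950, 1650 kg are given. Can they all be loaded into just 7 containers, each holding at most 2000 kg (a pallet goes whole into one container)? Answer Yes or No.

Yes

A valid assignment using 7 containers:
  container 1: 1850 = 1850
  container 2: 1850 = 1850
  container 3: 1800 = 1800
  container 4: 1650 = 1650
  container 5: 1100 + 850 = 1950
  container 6: 1050 + 950 = 2000
  container 7: 550 = 550
Every load is within 2000 kg, so 7 containers suffice.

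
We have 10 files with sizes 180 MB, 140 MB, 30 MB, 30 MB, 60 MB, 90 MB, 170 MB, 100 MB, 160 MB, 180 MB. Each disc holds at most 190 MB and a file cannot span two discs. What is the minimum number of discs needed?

Total = 180 + 180 + 170 + 160 + 140 + 100 + 90 + 60 + 30 + 30 = 1140 MB.
Lower bound: ⌈1140/190⌉ = 6 discs.
A packing using 7 discs:
  disc 1: 180 = 180
  disc 2: 180 = 180
  disc 3: 170 = 170
  disc 4: 160 + 30 = 190
  disc 5: 140 + 30 = 170
  disc 6: 100 + 90 = 190
  disc 7: 60 = 60
No arrangement into 6 discs stays within capacity, so 7 is optimal.

7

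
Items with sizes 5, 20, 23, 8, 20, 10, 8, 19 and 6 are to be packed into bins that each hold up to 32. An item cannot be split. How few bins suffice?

4

Total = 23 + 20 + 20 + 19 + 10 + 8 + 8 + 6 + 5 = 119.
Lower bound: ⌈119/32⌉ = 4 bins.
A packing using 4 bins:
  bin 1: 23 + 8 = 31
  bin 2: 20 + 10 = 30
  bin 3: 20 + 8 = 28
  bin 4: 19 + 6 + 5 = 30
This matches the lower bound, so 4 is optimal.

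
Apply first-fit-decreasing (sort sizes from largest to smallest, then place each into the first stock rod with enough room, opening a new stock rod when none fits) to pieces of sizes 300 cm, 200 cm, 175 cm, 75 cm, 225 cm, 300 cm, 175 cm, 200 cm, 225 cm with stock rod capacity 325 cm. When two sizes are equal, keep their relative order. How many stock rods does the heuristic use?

8

Sorted descending: 300, 300, 225, 225, 200, 200, 175, 175, 75.
  300 → stock rod 1 (new)  [load 300/325]
  300 → stock rod 2 (new)  [load 300/325]
  225 → stock rod 3 (new)  [load 225/325]
  225 → stock rod 4 (new)  [load 225/325]
  200 → stock rod 5 (new)  [load 200/325]
  200 → stock rod 6 (new)  [load 200/325]
  175 → stock rod 7 (new)  [load 175/325]
  175 → stock rod 8 (new)  [load 175/325]
  75 → stock rod 3  [load 300/325]
8 stock rods opened.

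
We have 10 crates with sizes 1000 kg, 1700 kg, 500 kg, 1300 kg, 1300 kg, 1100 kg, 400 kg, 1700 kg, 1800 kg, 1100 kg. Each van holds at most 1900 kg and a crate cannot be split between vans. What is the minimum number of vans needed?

Total = 1800 + 1700 + 1700 + 1300 + 1300 + 1100 + 1100 + 1000 + 500 + 400 = 11900 kg.
Lower bound: ⌈11900/1900⌉ = 7 vans.
Also, 8 crates each exceed 950 kg, and no two of those can share a van, so at least 8 vans are needed.
A packing using 8 vans:
  van 1: 1800 = 1800
  van 2: 1700 = 1700
  van 3: 1700 = 1700
  van 4: 1300 + 500 = 1800
  van 5: 1300 + 400 = 1700
  van 6: 1100 = 1100
  van 7: 1100 = 1100
  van 8: 1000 = 1000
This matches the lower bound, so 8 is optimal.

8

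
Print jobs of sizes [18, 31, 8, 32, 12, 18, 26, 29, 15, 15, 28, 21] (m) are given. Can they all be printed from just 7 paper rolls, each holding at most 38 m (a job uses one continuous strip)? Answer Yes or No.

Total = 253 m; ⌈253/38⌉ = 7.
The bound of 7 does not rule out 7, but exhaustive search shows no assignment into 7 paper rolls of capacity 38 m exists — the minimum is 8.

No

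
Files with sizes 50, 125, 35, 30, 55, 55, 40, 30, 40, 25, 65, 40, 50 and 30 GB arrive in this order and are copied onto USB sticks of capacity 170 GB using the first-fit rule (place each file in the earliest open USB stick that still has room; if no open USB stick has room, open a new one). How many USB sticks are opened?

  50 → USB stick 1 (new)  [load 50/170]
  125 → USB stick 2 (new)  [load 125/170]
  35 → USB stick 1  [load 85/170]
  30 → USB stick 1  [load 115/170]
  55 → USB stick 1  [load 170/170]
  55 → USB stick 3 (new)  [load 55/170]
  40 → USB stick 2  [load 165/170]
  30 → USB stick 3  [load 85/170]
  40 → USB stick 3  [load 125/170]
  25 → USB stick 3  [load 150/170]
  65 → USB stick 4 (new)  [load 65/170]
  40 → USB stick 4  [load 105/170]
  50 → USB stick 4  [load 155/170]
  30 → USB stick 5 (new)  [load 30/170]
5 USB sticks opened.

5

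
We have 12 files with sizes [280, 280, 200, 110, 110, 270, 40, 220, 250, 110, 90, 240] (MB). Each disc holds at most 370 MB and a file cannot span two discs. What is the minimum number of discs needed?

Total = 280 + 280 + 270 + 250 + 240 + 220 + 200 + 110 + 110 + 110 + 90 + 40 = 2200 MB.
Lower bound: ⌈2200/370⌉ = 6 discs.
Also, 7 files each exceed 185 MB, and no two of those can share a disc, so at least 7 discs are needed.
A packing using 7 discs:
  disc 1: 280 + 90 = 370
  disc 2: 280 + 40 = 320
  disc 3: 270 = 270
  disc 4: 250 + 110 = 360
  disc 5: 240 + 110 = 350
  disc 6: 220 + 110 = 330
  disc 7: 200 = 200
This matches the lower bound, so 7 is optimal.

7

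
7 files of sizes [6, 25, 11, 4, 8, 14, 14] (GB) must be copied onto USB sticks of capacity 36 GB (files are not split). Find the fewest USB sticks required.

Total = 25 + 14 + 14 + 11 + 8 + 6 + 4 = 82 GB.
Lower bound: ⌈82/36⌉ = 3 USB sticks.
A packing using 3 USB sticks:
  USB stick 1: 25 + 11 = 36
  USB stick 2: 14 + 14 + 8 = 36
  USB stick 3: 6 + 4 = 10
This matches the lower bound, so 3 is optimal.

3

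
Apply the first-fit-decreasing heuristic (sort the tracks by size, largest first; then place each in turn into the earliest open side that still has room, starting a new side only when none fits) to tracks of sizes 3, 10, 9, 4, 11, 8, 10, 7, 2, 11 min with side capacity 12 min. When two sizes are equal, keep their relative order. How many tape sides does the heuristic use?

7

Sorted descending: 11, 11, 10, 10, 9, 8, 7, 4, 3, 2.
  11 → side 1 (new)  [load 11/12]
  11 → side 2 (new)  [load 11/12]
  10 → side 3 (new)  [load 10/12]
  10 → side 4 (new)  [load 10/12]
  9 → side 5 (new)  [load 9/12]
  8 → side 6 (new)  [load 8/12]
  7 → side 7 (new)  [load 7/12]
  4 → side 6  [load 12/12]
  3 → side 5  [load 12/12]
  2 → side 3  [load 12/12]
7 tape sides opened.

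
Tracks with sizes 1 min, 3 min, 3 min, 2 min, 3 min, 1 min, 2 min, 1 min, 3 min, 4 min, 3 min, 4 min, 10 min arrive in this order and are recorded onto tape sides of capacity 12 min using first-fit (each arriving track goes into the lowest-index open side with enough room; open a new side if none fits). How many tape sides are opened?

4

  1 → side 1 (new)  [load 1/12]
  3 → side 1  [load 4/12]
  3 → side 1  [load 7/12]
  2 → side 1  [load 9/12]
  3 → side 1  [load 12/12]
  1 → side 2 (new)  [load 1/12]
  2 → side 2  [load 3/12]
  1 → side 2  [load 4/12]
  3 → side 2  [load 7/12]
  4 → side 2  [load 11/12]
  3 → side 3 (new)  [load 3/12]
  4 → side 3  [load 7/12]
  10 → side 4 (new)  [load 10/12]
4 tape sides opened.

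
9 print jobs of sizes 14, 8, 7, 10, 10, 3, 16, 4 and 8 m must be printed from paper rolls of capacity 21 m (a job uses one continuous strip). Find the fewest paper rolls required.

4

Total = 16 + 14 + 10 + 10 + 8 + 8 + 7 + 4 + 3 = 80 m.
Lower bound: ⌈80/21⌉ = 4 paper rolls.
A packing using 4 paper rolls:
  roll 1: 16 + 4 = 20
  roll 2: 14 + 7 = 21
  roll 3: 10 + 10 = 20
  roll 4: 8 + 8 + 3 = 19
This matches the lower bound, so 4 is optimal.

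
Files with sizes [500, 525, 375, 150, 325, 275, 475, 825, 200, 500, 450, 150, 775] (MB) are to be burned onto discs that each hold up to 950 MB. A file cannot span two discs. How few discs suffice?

7

Total = 825 + 775 + 525 + 500 + 500 + 475 + 450 + 375 + 325 + 275 + 200 + 150 + 150 = 5525 MB.
Lower bound: ⌈5525/950⌉ = 6 discs.
A packing using 7 discs:
  disc 1: 825 = 825
  disc 2: 775 + 150 = 925
  disc 3: 525 + 375 = 900
  disc 4: 500 + 450 = 950
  disc 5: 500 + 325 = 825
  disc 6: 475 + 275 + 200 = 950
  disc 7: 150 = 150
No arrangement into 6 discs stays within capacity, so 7 is optimal.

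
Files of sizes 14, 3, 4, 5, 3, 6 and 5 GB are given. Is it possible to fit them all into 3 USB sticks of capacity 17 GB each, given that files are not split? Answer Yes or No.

Yes

A valid assignment using 3 USB sticks:
  USB stick 1: 14 + 3 = 17
  USB stick 2: 6 + 5 + 5 = 16
  USB stick 3: 4 + 3 = 7
Every load is within 17 GB, so 3 USB sticks suffice.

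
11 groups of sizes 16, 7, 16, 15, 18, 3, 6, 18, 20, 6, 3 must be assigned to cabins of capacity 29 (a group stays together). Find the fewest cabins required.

Total = 20 + 18 + 18 + 16 + 16 + 15 + 7 + 6 + 6 + 3 + 3 = 128.
Lower bound: ⌈128/29⌉ = 5 cabins.
Also, 6 groups each exceed 29/2, and no two of those can share a cabin, so at least 6 cabins are needed.
A packing using 6 cabins:
  cabin 1: 20 + 7 = 27
  cabin 2: 18 + 6 + 3 = 27
  cabin 3: 18 + 6 + 3 = 27
  cabin 4: 16 = 16
  cabin 5: 16 = 16
  cabin 6: 15 = 15
This matches the lower bound, so 6 is optimal.

6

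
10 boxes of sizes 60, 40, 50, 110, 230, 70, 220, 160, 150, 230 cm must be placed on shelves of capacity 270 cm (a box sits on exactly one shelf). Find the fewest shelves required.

Total = 230 + 230 + 220 + 160 + 150 + 110 + 70 + 60 + 50 + 40 = 1320 cm.
Lower bound: ⌈1320/270⌉ = 5 shelves.
A packing using 6 shelves:
  shelf 1: 230 + 40 = 270
  shelf 2: 230 = 230
  shelf 3: 220 + 50 = 270
  shelf 4: 160 + 110 = 270
  shelf 5: 150 + 70 = 220
  shelf 6: 60 = 60
No arrangement into 5 shelves stays within capacity, so 6 is optimal.

6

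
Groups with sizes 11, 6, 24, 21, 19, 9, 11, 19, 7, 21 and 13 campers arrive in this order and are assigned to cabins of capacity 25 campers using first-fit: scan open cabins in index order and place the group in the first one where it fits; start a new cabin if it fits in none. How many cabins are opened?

  11 → cabin 1 (new)  [load 11/25]
  6 → cabin 1  [load 17/25]
  24 → cabin 2 (new)  [load 24/25]
  21 → cabin 3 (new)  [load 21/25]
  19 → cabin 4 (new)  [load 19/25]
  9 → cabin 5 (new)  [load 9/25]
  11 → cabin 5  [load 20/25]
  19 → cabin 6 (new)  [load 19/25]
  7 → cabin 1  [load 24/25]
  21 → cabin 7 (new)  [load 21/25]
  13 → cabin 8 (new)  [load 13/25]
8 cabins opened.

8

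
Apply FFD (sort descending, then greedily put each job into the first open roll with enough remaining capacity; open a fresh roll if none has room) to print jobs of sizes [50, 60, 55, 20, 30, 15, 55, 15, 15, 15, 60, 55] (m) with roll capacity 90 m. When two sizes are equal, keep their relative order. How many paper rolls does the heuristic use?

Sorted descending: 60, 60, 55, 55, 55, 50, 30, 20, 15, 15, 15, 15.
  60 → roll 1 (new)  [load 60/90]
  60 → roll 2 (new)  [load 60/90]
  55 → roll 3 (new)  [load 55/90]
  55 → roll 4 (new)  [load 55/90]
  55 → roll 5 (new)  [load 55/90]
  50 → roll 6 (new)  [load 50/90]
  30 → roll 1  [load 90/90]
  20 → roll 2  [load 80/90]
  15 → roll 3  [load 70/90]
  15 → roll 3  [load 85/90]
  15 → roll 4  [load 70/90]
  15 → roll 4  [load 85/90]
6 paper rolls opened.

6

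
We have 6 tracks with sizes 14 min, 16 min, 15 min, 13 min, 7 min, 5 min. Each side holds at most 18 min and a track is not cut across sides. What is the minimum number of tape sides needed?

5

Total = 16 + 15 + 14 + 13 + 7 + 5 = 70 min.
Lower bound: ⌈70/18⌉ = 4 tape sides.
A packing using 5 tape sides:
  side 1: 16 = 16
  side 2: 15 = 15
  side 3: 14 = 14
  side 4: 13 + 5 = 18
  side 5: 7 = 7
No arrangement into 4 tape sides stays within capacity, so 5 is optimal.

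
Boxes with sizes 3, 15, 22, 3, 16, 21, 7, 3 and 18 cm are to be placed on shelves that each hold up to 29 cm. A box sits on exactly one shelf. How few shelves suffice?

Total = 22 + 21 + 18 + 16 + 15 + 7 + 3 + 3 + 3 = 108 cm.
Lower bound: ⌈108/29⌉ = 4 shelves.
Also, 5 boxes each exceed 29/2 cm, and no two of those can share a shelf, so at least 5 shelves are needed.
A packing using 5 shelves:
  shelf 1: 22 + 7 = 29
  shelf 2: 21 + 3 + 3 = 27
  shelf 3: 18 + 3 = 21
  shelf 4: 16 = 16
  shelf 5: 15 = 15
This matches the lower bound, so 5 is optimal.

5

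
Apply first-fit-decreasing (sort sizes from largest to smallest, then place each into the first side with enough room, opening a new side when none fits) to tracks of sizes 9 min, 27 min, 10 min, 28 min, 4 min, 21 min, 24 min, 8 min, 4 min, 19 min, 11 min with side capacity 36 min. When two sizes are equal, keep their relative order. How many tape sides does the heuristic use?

Sorted descending: 28, 27, 24, 21, 19, 11, 10, 9, 8, 4, 4.
  28 → side 1 (new)  [load 28/36]
  27 → side 2 (new)  [load 27/36]
  24 → side 3 (new)  [load 24/36]
  21 → side 4 (new)  [load 21/36]
  19 → side 5 (new)  [load 19/36]
  11 → side 3  [load 35/36]
  10 → side 4  [load 31/36]
  9 → side 2  [load 36/36]
  8 → side 1  [load 36/36]
  4 → side 4  [load 35/36]
  4 → side 5  [load 23/36]
5 tape sides opened.

5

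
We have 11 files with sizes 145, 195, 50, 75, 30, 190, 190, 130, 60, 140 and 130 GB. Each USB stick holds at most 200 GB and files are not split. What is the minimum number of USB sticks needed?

Total = 195 + 190 + 190 + 145 + 140 + 130 + 130 + 75 + 60 + 50 + 30 = 1335 GB.
Lower bound: ⌈1335/200⌉ = 7 USB sticks.
A packing using 8 USB sticks:
  USB stick 1: 195 = 195
  USB stick 2: 190 = 190
  USB stick 3: 190 = 190
  USB stick 4: 145 + 50 = 195
  USB stick 5: 140 + 60 = 200
  USB stick 6: 130 + 30 = 160
  USB stick 7: 130 = 130
  USB stick 8: 75 = 75
No arrangement into 7 USB sticks stays within capacity, so 8 is optimal.

8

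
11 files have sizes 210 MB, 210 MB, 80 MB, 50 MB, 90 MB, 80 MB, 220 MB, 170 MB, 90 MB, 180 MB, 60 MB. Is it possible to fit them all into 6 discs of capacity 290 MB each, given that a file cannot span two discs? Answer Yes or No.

Yes

A valid assignment using 6 discs:
  disc 1: 220 + 60 = 280
  disc 2: 210 + 80 = 290
  disc 3: 210 + 80 = 290
  disc 4: 180 + 90 = 270
  disc 5: 170 + 90 = 260
  disc 6: 50 = 50
Every load is within 290 MB, so 6 discs suffice.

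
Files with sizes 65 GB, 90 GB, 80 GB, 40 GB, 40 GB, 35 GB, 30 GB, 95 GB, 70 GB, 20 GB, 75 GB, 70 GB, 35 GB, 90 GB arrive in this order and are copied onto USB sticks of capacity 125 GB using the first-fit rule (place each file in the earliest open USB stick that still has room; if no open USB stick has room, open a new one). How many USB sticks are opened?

  65 → USB stick 1 (new)  [load 65/125]
  90 → USB stick 2 (new)  [load 90/125]
  80 → USB stick 3 (new)  [load 80/125]
  40 → USB stick 1  [load 105/125]
  40 → USB stick 3  [load 120/125]
  35 → USB stick 2  [load 125/125]
  30 → USB stick 4 (new)  [load 30/125]
  95 → USB stick 4  [load 125/125]
  70 → USB stick 5 (new)  [load 70/125]
  20 → USB stick 1  [load 125/125]
  75 → USB stick 6 (new)  [load 75/125]
  70 → USB stick 7 (new)  [load 70/125]
  35 → USB stick 5  [load 105/125]
  90 → USB stick 8 (new)  [load 90/125]
8 USB sticks opened.

8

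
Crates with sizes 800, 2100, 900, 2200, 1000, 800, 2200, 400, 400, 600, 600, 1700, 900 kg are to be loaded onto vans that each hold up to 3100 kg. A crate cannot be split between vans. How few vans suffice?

5

Total = 2200 + 2200 + 2100 + 1700 + 1000 + 900 + 900 + 800 + 800 + 600 + 600 + 400 + 400 = 14600 kg.
Lower bound: ⌈14600/3100⌉ = 5 vans.
A packing using 5 vans:
  van 1: 2200 + 900 = 3100
  van 2: 2200 + 900 = 3100
  van 3: 2100 + 1000 = 3100
  van 4: 1700 + 800 + 600 = 3100
  van 5: 800 + 600 + 400 + 400 = 2200
This matches the lower bound, so 5 is optimal.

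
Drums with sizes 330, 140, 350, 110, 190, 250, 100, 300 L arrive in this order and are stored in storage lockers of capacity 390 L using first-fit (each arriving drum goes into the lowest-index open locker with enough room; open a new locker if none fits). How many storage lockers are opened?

6

  330 → locker 1 (new)  [load 330/390]
  140 → locker 2 (new)  [load 140/390]
  350 → locker 3 (new)  [load 350/390]
  110 → locker 2  [load 250/390]
  190 → locker 4 (new)  [load 190/390]
  250 → locker 5 (new)  [load 250/390]
  100 → locker 2  [load 350/390]
  300 → locker 6 (new)  [load 300/390]
6 storage lockers opened.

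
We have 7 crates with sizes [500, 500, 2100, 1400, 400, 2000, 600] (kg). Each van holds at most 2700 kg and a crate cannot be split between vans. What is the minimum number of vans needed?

Total = 2100 + 2000 + 1400 + 600 + 500 + 500 + 400 = 7500 kg.
Lower bound: ⌈7500/2700⌉ = 3 vans.
A packing using 3 vans:
  van 1: 2100 + 600 = 2700
  van 2: 2000 + 500 = 2500
  van 3: 1400 + 500 + 400 = 2300
This matches the lower bound, so 3 is optimal.

3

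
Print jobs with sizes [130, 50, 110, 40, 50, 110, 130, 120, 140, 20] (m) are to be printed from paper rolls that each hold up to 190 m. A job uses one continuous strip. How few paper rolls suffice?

Total = 140 + 130 + 130 + 120 + 110 + 110 + 50 + 50 + 40 + 20 = 900 m.
Lower bound: ⌈900/190⌉ = 5 paper rolls.
Also, 6 print jobs each exceed 95 m, and no two of those can share a roll, so at least 6 paper rolls are needed.
A packing using 6 paper rolls:
  roll 1: 140 + 50 = 190
  roll 2: 130 + 50 = 180
  roll 3: 130 + 40 + 20 = 190
  roll 4: 120 = 120
  roll 5: 110 = 110
  roll 6: 110 = 110
This matches the lower bound, so 6 is optimal.

6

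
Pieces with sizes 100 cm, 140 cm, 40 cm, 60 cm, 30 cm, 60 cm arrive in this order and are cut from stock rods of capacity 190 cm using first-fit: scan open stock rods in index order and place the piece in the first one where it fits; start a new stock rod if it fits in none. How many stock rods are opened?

  100 → stock rod 1 (new)  [load 100/190]
  140 → stock rod 2 (new)  [load 140/190]
  40 → stock rod 1  [load 140/190]
  60 → stock rod 3 (new)  [load 60/190]
  30 → stock rod 1  [load 170/190]
  60 → stock rod 3  [load 120/190]
3 stock rods opened.

3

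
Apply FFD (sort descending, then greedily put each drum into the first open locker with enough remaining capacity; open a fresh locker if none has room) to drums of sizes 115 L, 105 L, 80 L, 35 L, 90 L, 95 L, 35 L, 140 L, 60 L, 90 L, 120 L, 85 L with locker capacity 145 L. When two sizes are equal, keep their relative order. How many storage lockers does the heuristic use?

9

Sorted descending: 140, 120, 115, 105, 95, 90, 90, 85, 80, 60, 35, 35.
  140 → locker 1 (new)  [load 140/145]
  120 → locker 2 (new)  [load 120/145]
  115 → locker 3 (new)  [load 115/145]
  105 → locker 4 (new)  [load 105/145]
  95 → locker 5 (new)  [load 95/145]
  90 → locker 6 (new)  [load 90/145]
  90 → locker 7 (new)  [load 90/145]
  85 → locker 8 (new)  [load 85/145]
  80 → locker 9 (new)  [load 80/145]
  60 → locker 8  [load 145/145]
  35 → locker 4  [load 140/145]
  35 → locker 5  [load 130/145]
9 storage lockers opened.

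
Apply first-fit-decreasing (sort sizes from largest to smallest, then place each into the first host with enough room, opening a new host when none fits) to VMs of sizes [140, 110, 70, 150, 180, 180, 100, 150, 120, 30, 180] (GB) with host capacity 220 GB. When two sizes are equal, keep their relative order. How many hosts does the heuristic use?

Sorted descending: 180, 180, 180, 150, 150, 140, 120, 110, 100, 70, 30.
  180 → host 1 (new)  [load 180/220]
  180 → host 2 (new)  [load 180/220]
  180 → host 3 (new)  [load 180/220]
  150 → host 4 (new)  [load 150/220]
  150 → host 5 (new)  [load 150/220]
  140 → host 6 (new)  [load 140/220]
  120 → host 7 (new)  [load 120/220]
  110 → host 8 (new)  [load 110/220]
  100 → host 7  [load 220/220]
  70 → host 4  [load 220/220]
  30 → host 1  [load 210/220]
8 hosts opened.

8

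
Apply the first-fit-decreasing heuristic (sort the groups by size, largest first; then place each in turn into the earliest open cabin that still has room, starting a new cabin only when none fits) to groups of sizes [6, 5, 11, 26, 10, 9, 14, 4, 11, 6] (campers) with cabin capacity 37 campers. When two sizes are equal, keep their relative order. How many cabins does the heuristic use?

Sorted descending: 26, 14, 11, 11, 10, 9, 6, 6, 5, 4.
  26 → cabin 1 (new)  [load 26/37]
  14 → cabin 2 (new)  [load 14/37]
  11 → cabin 1  [load 37/37]
  11 → cabin 2  [load 25/37]
  10 → cabin 2  [load 35/37]
  9 → cabin 3 (new)  [load 9/37]
  6 → cabin 3  [load 15/37]
  6 → cabin 3  [load 21/37]
  5 → cabin 3  [load 26/37]
  4 → cabin 3  [load 30/37]
3 cabins opened.

3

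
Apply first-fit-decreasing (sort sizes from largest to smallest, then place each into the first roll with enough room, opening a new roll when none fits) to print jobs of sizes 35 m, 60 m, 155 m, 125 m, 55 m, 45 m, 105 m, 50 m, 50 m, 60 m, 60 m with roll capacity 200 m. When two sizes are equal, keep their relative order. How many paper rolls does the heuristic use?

5

Sorted descending: 155, 125, 105, 60, 60, 60, 55, 50, 50, 45, 35.
  155 → roll 1 (new)  [load 155/200]
  125 → roll 2 (new)  [load 125/200]
  105 → roll 3 (new)  [load 105/200]
  60 → roll 2  [load 185/200]
  60 → roll 3  [load 165/200]
  60 → roll 4 (new)  [load 60/200]
  55 → roll 4  [load 115/200]
  50 → roll 4  [load 165/200]
  50 → roll 5 (new)  [load 50/200]
  45 → roll 1  [load 200/200]
  35 → roll 3  [load 200/200]
5 paper rolls opened.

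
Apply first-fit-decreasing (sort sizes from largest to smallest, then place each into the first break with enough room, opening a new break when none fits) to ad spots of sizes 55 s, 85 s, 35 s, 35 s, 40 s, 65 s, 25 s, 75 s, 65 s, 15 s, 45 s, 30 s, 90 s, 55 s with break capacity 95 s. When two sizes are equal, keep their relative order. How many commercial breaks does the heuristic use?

8

Sorted descending: 90, 85, 75, 65, 65, 55, 55, 45, 40, 35, 35, 30, 25, 15.
  90 → break 1 (new)  [load 90/95]
  85 → break 2 (new)  [load 85/95]
  75 → break 3 (new)  [load 75/95]
  65 → break 4 (new)  [load 65/95]
  65 → break 5 (new)  [load 65/95]
  55 → break 6 (new)  [load 55/95]
  55 → break 7 (new)  [load 55/95]
  45 → break 8 (new)  [load 45/95]
  40 → break 6  [load 95/95]
  35 → break 7  [load 90/95]
  35 → break 8  [load 80/95]
  30 → break 4  [load 95/95]
  25 → break 5  [load 90/95]
  15 → break 3  [load 90/95]
8 commercial breaks opened.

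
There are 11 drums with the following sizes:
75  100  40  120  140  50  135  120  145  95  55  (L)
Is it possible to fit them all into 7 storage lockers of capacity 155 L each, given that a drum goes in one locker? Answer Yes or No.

No

Total = 1075 L; ⌈1075/155⌉ = 7.
The bound of 7 does not rule out 7, but exhaustive search shows no assignment into 7 storage lockers of capacity 155 L exists — the minimum is 8.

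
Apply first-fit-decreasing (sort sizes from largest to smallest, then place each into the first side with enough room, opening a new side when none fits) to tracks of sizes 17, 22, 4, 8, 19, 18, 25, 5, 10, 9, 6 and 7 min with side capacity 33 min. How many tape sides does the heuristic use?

5

Sorted descending: 25, 22, 19, 18, 17, 10, 9, 8, 7, 6, 5, 4.
  25 → side 1 (new)  [load 25/33]
  22 → side 2 (new)  [load 22/33]
  19 → side 3 (new)  [load 19/33]
  18 → side 4 (new)  [load 18/33]
  17 → side 5 (new)  [load 17/33]
  10 → side 2  [load 32/33]
  9 → side 3  [load 28/33]
  8 → side 1  [load 33/33]
  7 → side 4  [load 25/33]
  6 → side 4  [load 31/33]
  5 → side 3  [load 33/33]
  4 → side 5  [load 21/33]
5 tape sides opened.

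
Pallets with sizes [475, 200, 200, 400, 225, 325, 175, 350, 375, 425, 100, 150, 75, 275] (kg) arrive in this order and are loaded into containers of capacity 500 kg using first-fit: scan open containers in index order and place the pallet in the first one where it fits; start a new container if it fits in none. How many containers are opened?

  475 → container 1 (new)  [load 475/500]
  200 → container 2 (new)  [load 200/500]
  200 → container 2  [load 400/500]
  400 → container 3 (new)  [load 400/500]
  225 → container 4 (new)  [load 225/500]
  325 → container 5 (new)  [load 325/500]
  175 → container 4  [load 400/500]
  350 → container 6 (new)  [load 350/500]
  375 → container 7 (new)  [load 375/500]
  425 → container 8 (new)  [load 425/500]
  100 → container 2  [load 500/500]
  150 → container 5  [load 475/500]
  75 → container 3  [load 475/500]
  275 → container 9 (new)  [load 275/500]
9 containers opened.

9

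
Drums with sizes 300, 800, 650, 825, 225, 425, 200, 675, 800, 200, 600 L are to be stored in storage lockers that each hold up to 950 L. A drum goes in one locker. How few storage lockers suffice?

Total = 825 + 800 + 800 + 675 + 650 + 600 + 425 + 300 + 225 + 200 + 200 = 5700 L.
Lower bound: ⌈5700/950⌉ = 6 storage lockers.
A packing using 7 storage lockers:
  locker 1: 825 = 825
  locker 2: 800 = 800
  locker 3: 800 = 800
  locker 4: 675 + 225 = 900
  locker 5: 650 + 300 = 950
  locker 6: 600 + 200 = 800
  locker 7: 425 + 200 = 625
No arrangement into 6 storage lockers stays within capacity, so 7 is optimal.

7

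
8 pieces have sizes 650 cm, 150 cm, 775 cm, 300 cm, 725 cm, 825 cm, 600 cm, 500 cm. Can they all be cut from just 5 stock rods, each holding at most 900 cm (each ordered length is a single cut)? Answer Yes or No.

Total = 4525 cm; ⌈4525/900⌉ = 6.
At least 6 stock rods are required, but only 5 are allowed.

No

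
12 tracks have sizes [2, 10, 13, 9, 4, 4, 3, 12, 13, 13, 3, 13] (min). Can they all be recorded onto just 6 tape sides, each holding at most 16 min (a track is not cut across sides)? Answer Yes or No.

No

Total = 99 min; ⌈99/16⌉ = 7.
At least 7 tape sides are required, but only 6 are allowed.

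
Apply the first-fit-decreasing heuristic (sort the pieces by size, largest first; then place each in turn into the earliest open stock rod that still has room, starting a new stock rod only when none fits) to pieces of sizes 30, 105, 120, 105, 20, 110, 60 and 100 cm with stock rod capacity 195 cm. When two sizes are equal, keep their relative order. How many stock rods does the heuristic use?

5

Sorted descending: 120, 110, 105, 105, 100, 60, 30, 20.
  120 → stock rod 1 (new)  [load 120/195]
  110 → stock rod 2 (new)  [load 110/195]
  105 → stock rod 3 (new)  [load 105/195]
  105 → stock rod 4 (new)  [load 105/195]
  100 → stock rod 5 (new)  [load 100/195]
  60 → stock rod 1  [load 180/195]
  30 → stock rod 2  [load 140/195]
  20 → stock rod 2  [load 160/195]
5 stock rods opened.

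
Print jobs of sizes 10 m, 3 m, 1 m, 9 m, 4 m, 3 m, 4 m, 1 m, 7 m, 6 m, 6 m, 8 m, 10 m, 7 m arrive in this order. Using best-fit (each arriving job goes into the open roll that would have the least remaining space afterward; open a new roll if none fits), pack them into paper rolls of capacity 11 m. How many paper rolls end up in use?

  10 → roll 1 (new)  [load 10/11]
  3 → roll 2 (new)  [load 3/11]
  1 → roll 1  [load 11/11]
  9 → roll 3 (new)  [load 9/11]
  4 → roll 2  [load 7/11]
  3 → roll 2  [load 10/11]
  4 → roll 4 (new)  [load 4/11]
  1 → roll 2  [load 11/11]
  7 → roll 4  [load 11/11]
  6 → roll 5 (new)  [load 6/11]
  6 → roll 6 (new)  [load 6/11]
  8 → roll 7 (new)  [load 8/11]
  10 → roll 8 (new)  [load 10/11]
  7 → roll 9 (new)  [load 7/11]
9 paper rolls opened.

9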